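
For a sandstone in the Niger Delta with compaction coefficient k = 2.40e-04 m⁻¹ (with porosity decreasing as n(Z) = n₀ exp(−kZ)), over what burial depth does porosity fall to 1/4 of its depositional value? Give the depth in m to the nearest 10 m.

5780 m

Working in km (1 km = 1000 m; k in km⁻¹ = k in m⁻¹ × 1000):
n/n₀ = 1/4 ⇒ exp(−k·Z) = 1/4 ⇒ Z = ln(4) / k
Z = 1.3863 / 0.24 = 5.776 km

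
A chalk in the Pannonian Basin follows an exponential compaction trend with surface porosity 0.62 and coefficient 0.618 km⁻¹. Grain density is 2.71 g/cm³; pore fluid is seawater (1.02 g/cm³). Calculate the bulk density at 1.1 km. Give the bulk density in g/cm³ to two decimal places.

2.18 g/cm³

Porosity at depth: phi = 0.62·exp(−0.618×1.1) = 0.62×0.5067 = 0.3142
Bulk density: ρ_b = (1−phi)ρ_g + phi·ρ_f = 0.6858×2.71 + 0.3142×1.02
       = 1.859 + 0.320 = 2.179 g/cm³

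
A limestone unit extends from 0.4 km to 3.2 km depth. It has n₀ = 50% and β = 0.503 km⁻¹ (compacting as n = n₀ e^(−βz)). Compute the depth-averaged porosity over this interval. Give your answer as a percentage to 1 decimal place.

⟨n⟩ = (1/(z₂−z₁)) ∫ n₀ e^(−βz) dz = n₀·(e^(−β·z₁) − e^(−β·z₂)) / (β·(z₂−z₁))
e^(−0.503×0.4) = 0.8177; e^(−0.503×3.2) = 0.2000
⟨n⟩ = 0.5 × (0.8177 − 0.2000) / (0.503 × 2.8) = 0.5 × 0.4386 = 0.2193

21.9%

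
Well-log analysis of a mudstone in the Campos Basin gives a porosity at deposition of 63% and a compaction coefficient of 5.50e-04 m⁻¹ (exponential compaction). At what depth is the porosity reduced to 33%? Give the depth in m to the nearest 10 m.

1180 m

Working in km (1 km = 1000 m; k in km⁻¹ = k in m⁻¹ × 1000):
Invert Athy's law: z = ln(φ₀/φ) / k
z = ln(0.63/0.33) / 0.55 = ln(1.909) / 0.55 = 0.6466 / 0.55 = 1.176 km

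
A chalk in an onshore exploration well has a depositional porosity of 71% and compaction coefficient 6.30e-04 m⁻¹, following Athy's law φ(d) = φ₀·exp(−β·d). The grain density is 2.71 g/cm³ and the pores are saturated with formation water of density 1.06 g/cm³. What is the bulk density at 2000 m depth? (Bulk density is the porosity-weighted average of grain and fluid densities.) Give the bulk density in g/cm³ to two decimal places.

Working in km (1 km = 1000 m; β in km⁻¹ = β in m⁻¹ × 1000):
Porosity at depth: φ = 0.71·exp(−0.63×2) = 0.71×0.2837 = 0.2014
Bulk density: ρ_b = (1−φ)ρ_g + φ·ρ_f = 0.7986×2.71 + 0.2014×1.06
       = 2.164 + 0.213 = 2.378 g/cm³

2.38 g/cm³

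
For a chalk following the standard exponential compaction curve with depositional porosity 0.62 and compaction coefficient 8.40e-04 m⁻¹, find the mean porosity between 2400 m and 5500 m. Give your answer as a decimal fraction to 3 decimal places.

0.029

Working in km (1 km = 1000 m; k in km⁻¹ = k in m⁻¹ × 1000):
⟨φ⟩ = (1/(Z₂−Z₁)) ∫ φ₀ e^(−kZ) dZ = φ₀·(e^(−k·Z₁) − e^(−k·Z₂)) / (k·(Z₂−Z₁))
e^(−0.84×2.4) = 0.1332; e^(−0.84×5.5) = 0.0099
⟨φ⟩ = 0.62 × (0.1332 − 0.0099) / (0.84 × 3.1) = 0.62 × 0.0474 = 0.0294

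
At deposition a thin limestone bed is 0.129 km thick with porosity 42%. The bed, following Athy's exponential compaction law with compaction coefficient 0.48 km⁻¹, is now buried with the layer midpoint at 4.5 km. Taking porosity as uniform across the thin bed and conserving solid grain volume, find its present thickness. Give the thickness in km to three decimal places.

0.079 km

Porosity at 4.5 km: φ = 0.42·exp(−0.48×4.5) = 0.0484
Solid-volume conservation: h(1−φ) = h₀(1−φ₀) ⇒ h = h₀·(1−φ₀)/(1−φ)
h = 0.129 × (1 − 0.42)/(1 − 0.0484) = 0.129 × 0.6095 = 0.0786 km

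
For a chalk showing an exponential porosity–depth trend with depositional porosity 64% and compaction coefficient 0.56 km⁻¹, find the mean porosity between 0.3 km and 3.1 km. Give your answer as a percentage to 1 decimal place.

27.3%

⟨phi⟩ = (1/(Z₂−Z₁)) ∫ phi₀ e^(−βZ) dZ = phi₀·(e^(−β·Z₁) − e^(−β·Z₂)) / (β·(Z₂−Z₁))
e^(−0.56×0.3) = 0.8454; e^(−0.56×3.1) = 0.1762
⟨phi⟩ = 0.64 × (0.8454 − 0.1762) / (0.56 × 2.8) = 0.64 × 0.4267 = 0.2731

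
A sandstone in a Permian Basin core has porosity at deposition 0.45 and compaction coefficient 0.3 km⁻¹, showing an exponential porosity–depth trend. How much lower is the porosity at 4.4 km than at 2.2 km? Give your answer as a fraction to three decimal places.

φ(2.2) = 0.45·e^(−0.3×2.2) = 0.2326
φ(4.4) = 0.45·e^(−0.3×4.4) = 0.1202
Δφ = 0.2326 − 0.1202 = 0.1124

0.112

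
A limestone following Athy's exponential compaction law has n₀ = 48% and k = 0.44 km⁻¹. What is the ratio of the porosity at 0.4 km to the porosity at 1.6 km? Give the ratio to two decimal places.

1.70

n(z₁)/n(z₂) = e^(−k·z₁)/e^(−k·z₂) = e^{k(z₂−z₁)}
= exp(0.44 × 1.2) = exp(0.528) = 1.6955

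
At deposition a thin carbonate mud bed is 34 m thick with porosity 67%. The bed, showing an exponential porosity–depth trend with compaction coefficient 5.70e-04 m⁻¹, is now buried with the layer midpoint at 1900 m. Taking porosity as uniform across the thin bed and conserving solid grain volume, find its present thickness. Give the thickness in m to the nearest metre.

15 m

Working in km (1 km = 1000 m; β in km⁻¹ = β in m⁻¹ × 1000):
Porosity at 1.9 km: n = 0.67·exp(−0.57×1.9) = 0.2268
Solid-volume conservation: h(1−n) = h₀(1−n₀) ⇒ h = h₀·(1−n₀)/(1−n)
h = 0.034 × (1 − 0.67)/(1 − 0.2268) = 0.034 × 0.4268 = 0.0145 km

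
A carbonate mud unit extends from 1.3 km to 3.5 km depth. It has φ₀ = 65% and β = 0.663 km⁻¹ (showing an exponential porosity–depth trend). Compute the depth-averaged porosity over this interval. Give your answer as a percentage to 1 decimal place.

⟨φ⟩ = (1/(Z₂−Z₁)) ∫ φ₀ e^(−βZ) dZ = φ₀·(e^(−β·Z₁) − e^(−β·Z₂)) / (β·(Z₂−Z₁))
e^(−0.663×1.3) = 0.4224; e^(−0.663×3.5) = 0.0982
⟨φ⟩ = 0.65 × (0.4224 − 0.0982) / (0.663 × 2.2) = 0.65 × 0.2222 = 0.1444

14.4%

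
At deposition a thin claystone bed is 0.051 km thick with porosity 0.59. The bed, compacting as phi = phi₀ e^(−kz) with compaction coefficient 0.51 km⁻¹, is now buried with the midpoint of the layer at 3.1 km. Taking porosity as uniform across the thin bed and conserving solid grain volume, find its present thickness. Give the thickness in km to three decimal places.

0.024 km

Porosity at 3.1 km: phi = 0.59·exp(−0.51×3.1) = 0.1214
Solid-volume conservation: h(1−phi) = h₀(1−phi₀) ⇒ h = h₀·(1−phi₀)/(1−phi)
h = 0.051 × (1 − 0.59)/(1 − 0.1214) = 0.051 × 0.4667 = 0.0238 km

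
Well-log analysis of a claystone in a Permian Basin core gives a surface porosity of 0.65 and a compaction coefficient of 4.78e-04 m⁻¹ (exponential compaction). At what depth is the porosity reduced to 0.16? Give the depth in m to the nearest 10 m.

2930 m

Working in km (1 km = 1000 m; c in km⁻¹ = c in m⁻¹ × 1000):
Invert Athy's law: d = ln(n₀/n) / c
d = ln(0.65/0.16) / 0.478 = ln(4.062) / 0.478 = 1.4018 / 0.478 = 2.933 km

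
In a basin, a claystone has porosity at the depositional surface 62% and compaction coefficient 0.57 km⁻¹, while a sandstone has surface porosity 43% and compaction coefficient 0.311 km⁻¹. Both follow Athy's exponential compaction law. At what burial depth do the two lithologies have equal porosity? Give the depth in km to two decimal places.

Set n₀ₐ e^(−kₐZ) = n₀ᵦ e^(−kᵦZ) ⇒ ln(n₀ₐ/n₀ᵦ) = (kₐ − kᵦ)·Z
Z = ln(0.62/0.43) / (0.57 − 0.311) = 0.3659 / 0.259 = 1.413 km

1.41 km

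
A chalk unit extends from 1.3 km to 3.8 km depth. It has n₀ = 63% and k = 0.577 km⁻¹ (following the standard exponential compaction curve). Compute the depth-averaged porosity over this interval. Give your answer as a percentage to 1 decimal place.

15.8%

⟨n⟩ = (1/(d₂−d₁)) ∫ n₀ e^(−kd) dd = n₀·(e^(−k·d₁) − e^(−k·d₂)) / (k·(d₂−d₁))
e^(−0.577×1.3) = 0.4723; e^(−0.577×3.8) = 0.1116
⟨n⟩ = 0.63 × (0.4723 − 0.1116) / (0.577 × 2.5) = 0.63 × 0.2500 = 0.1575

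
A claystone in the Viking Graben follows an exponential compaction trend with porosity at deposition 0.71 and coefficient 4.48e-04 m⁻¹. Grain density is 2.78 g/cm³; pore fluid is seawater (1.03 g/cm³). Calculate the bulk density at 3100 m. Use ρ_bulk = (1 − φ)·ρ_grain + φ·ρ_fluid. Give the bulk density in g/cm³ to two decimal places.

2.47 g/cm³

Working in km (1 km = 1000 m; c in km⁻¹ = c in m⁻¹ × 1000):
Porosity at depth: phi = 0.71·exp(−0.448×3.1) = 0.71×0.2494 = 0.1771
Bulk density: ρ_b = (1−phi)ρ_g + phi·ρ_f = 0.8229×2.78 + 0.1771×1.03
       = 2.288 + 0.182 = 2.470 g/cm³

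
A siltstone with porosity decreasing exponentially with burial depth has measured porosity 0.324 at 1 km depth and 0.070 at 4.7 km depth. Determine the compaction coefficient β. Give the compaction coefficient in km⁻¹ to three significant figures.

Athy: φ(d) = φ₀ e^(−βd) ⇒ φ₁/φ₂ = e^{β(d₂−d₁)} ⇒ β = ln(φ₁/φ₂)/(d₂−d₁)
β = ln(0.324/0.07) / (4.7 − 1) = ln(4.629) / 3.7 = 1.5322 / 3.7 = 0.4141 km⁻¹

0.414 km⁻¹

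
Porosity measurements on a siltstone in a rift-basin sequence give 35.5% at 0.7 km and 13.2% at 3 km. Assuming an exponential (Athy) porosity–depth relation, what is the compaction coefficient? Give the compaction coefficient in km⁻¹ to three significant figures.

0.430 km⁻¹

Athy: φ(Z) = φ₀ e^(−kZ) ⇒ φ₁/φ₂ = e^{k(Z₂−Z₁)} ⇒ k = ln(φ₁/φ₂)/(Z₂−Z₁)
k = ln(0.355/0.132) / (3 − 0.7) = ln(2.689) / 2.3 = 0.9893 / 2.3 = 0.4301 km⁻¹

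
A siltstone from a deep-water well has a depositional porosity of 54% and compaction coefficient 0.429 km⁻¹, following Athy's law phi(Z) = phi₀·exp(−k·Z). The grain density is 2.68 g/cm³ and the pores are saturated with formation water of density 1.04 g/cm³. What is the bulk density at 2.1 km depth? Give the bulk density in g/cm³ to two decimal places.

2.32 g/cm³

Porosity at depth: phi = 0.54·exp(−0.429×2.1) = 0.54×0.4062 = 0.2194
Bulk density: ρ_b = (1−phi)ρ_g + phi·ρ_f = 0.7806×2.68 + 0.2194×1.04
       = 2.092 + 0.228 = 2.320 g/cm³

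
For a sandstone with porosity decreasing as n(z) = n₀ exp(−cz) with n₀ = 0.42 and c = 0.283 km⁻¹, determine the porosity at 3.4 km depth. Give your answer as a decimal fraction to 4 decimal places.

n = n₀·exp(−c·z) = 0.42 × exp(−0.283 × 3.4) = 0.42 × exp(−0.9622)
  = 0.42 × 0.3821 = 0.1605

0.1605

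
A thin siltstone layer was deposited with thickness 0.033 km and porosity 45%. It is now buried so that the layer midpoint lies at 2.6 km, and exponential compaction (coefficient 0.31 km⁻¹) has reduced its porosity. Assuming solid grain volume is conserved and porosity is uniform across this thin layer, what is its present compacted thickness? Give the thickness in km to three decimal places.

0.023 km

Porosity at 2.6 km: phi = 0.45·exp(−0.31×2.6) = 0.2010
Solid-volume conservation: h(1−phi) = h₀(1−phi₀) ⇒ h = h₀·(1−phi₀)/(1−phi)
h = 0.033 × (1 − 0.45)/(1 − 0.2010) = 0.033 × 0.6884 = 0.0227 km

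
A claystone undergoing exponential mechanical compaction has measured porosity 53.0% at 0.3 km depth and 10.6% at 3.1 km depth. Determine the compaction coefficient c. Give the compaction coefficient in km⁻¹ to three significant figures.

Athy: n(z) = n₀ e^(−cz) ⇒ n₁/n₂ = e^{c(z₂−z₁)} ⇒ c = ln(n₁/n₂)/(z₂−z₁)
c = ln(0.53/0.106) / (3.1 − 0.3) = ln(5) / 2.8 = 1.6094 / 2.8 = 0.5748 km⁻¹

0.575 km⁻¹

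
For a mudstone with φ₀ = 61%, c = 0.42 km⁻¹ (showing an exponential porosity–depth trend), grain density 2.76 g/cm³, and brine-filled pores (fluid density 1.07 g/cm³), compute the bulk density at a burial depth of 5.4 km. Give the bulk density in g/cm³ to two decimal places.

2.65 g/cm³

Porosity at depth: φ = 0.61·exp(−0.42×5.4) = 0.61×0.1035 = 0.0631
Bulk density: ρ_b = (1−φ)ρ_g + φ·ρ_f = 0.9369×2.76 + 0.0631×1.07
       = 2.586 + 0.068 = 2.653 g/cm³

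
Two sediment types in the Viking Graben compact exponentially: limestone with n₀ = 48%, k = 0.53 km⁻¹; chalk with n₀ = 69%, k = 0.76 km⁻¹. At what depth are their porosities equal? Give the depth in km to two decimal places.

Set n₀ₐ e^(−kₐZ) = n₀ᵦ e^(−kᵦZ) ⇒ ln(n₀ₐ/n₀ᵦ) = (kₐ − kᵦ)·Z
Z = ln(0.48/0.69) / (0.53 − 0.76) = -0.3629 / -0.23 = 1.578 km

1.58 km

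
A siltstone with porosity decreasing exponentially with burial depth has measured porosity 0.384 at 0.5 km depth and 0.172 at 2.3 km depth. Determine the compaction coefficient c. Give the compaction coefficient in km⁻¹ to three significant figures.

Athy: φ(z) = φ₀ e^(−cz) ⇒ φ₁/φ₂ = e^{c(z₂−z₁)} ⇒ c = ln(φ₁/φ₂)/(z₂−z₁)
c = ln(0.384/0.172) / (2.3 − 0.5) = ln(2.233) / 1.8 = 0.8031 / 1.8 = 0.4462 km⁻¹

0.446 km⁻¹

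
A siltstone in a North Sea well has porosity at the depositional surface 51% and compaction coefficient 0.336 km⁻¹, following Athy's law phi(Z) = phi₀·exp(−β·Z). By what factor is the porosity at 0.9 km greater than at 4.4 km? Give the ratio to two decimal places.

3.24

phi(Z₁)/phi(Z₂) = e^(−β·Z₁)/e^(−β·Z₂) = e^{β(Z₂−Z₁)}
= exp(0.336 × 3.5) = exp(1.176) = 3.2414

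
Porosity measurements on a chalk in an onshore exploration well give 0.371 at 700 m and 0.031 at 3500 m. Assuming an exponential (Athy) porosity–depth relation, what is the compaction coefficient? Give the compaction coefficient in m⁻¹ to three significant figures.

Working in km (1 km = 1000 m; β in km⁻¹ = β in m⁻¹ × 1000):
Athy: φ(z) = φ₀ e^(−βz) ⇒ φ₁/φ₂ = e^{β(z₂−z₁)} ⇒ β = ln(φ₁/φ₂)/(z₂−z₁)
β = ln(0.371/0.031) / (3.5 − 0.7) = ln(11.97) / 2.8 = 2.4822 / 2.8 = 0.8865 km⁻¹

0.000887 m⁻¹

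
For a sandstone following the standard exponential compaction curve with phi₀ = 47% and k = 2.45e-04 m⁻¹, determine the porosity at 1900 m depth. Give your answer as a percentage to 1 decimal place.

Working in km (1 km = 1000 m; k in km⁻¹ = k in m⁻¹ × 1000):
phi = phi₀·exp(−k·d) = 0.47 × exp(−0.245 × 1.9) = 0.47 × exp(−0.4655)
  = 0.47 × 0.6278 = 0.2951

29.5%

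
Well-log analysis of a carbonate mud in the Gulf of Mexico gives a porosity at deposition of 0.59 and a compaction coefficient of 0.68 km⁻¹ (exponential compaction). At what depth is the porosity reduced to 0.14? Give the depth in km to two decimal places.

2.12 km

Invert Athy's law: Z = ln(phi₀/phi) / c
Z = ln(0.59/0.14) / 0.68 = ln(4.214) / 0.68 = 1.4385 / 0.68 = 2.115 km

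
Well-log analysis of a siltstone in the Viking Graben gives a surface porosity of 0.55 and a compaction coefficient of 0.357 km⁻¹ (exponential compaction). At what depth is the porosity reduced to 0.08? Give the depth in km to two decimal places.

Invert Athy's law: Z = ln(φ₀/φ) / k
Z = ln(0.55/0.08) / 0.357 = ln(6.875) / 0.357 = 1.9279 / 0.357 = 5.400 km

5.40 km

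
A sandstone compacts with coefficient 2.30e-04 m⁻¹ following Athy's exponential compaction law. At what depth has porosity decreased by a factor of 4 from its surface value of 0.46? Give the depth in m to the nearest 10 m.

6030 m

Working in km (1 km = 1000 m; c in km⁻¹ = c in m⁻¹ × 1000):
φ/φ₀ = 1/4 ⇒ exp(−c·d) = 1/4 ⇒ d = ln(4) / c
d = 1.3863 / 0.23 = 6.027 km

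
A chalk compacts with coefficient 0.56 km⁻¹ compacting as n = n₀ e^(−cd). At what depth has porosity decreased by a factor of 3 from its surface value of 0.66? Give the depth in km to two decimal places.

1.96 km

n/n₀ = 1/3 ⇒ exp(−c·d) = 1/3 ⇒ d = ln(3) / c
d = 1.0986 / 0.56 = 1.962 km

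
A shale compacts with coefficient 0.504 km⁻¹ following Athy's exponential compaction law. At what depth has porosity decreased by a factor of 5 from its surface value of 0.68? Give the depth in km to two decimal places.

3.19 km

φ/φ₀ = 1/5 ⇒ exp(−c·d) = 1/5 ⇒ d = ln(5) / c
d = 1.6094 / 0.504 = 3.193 km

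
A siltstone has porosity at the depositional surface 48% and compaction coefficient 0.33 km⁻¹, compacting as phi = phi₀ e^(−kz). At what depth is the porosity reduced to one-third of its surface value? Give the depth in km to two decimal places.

phi/phi₀ = 1/3 ⇒ exp(−k·z) = 1/3 ⇒ z = ln(3) / k
z = 1.0986 / 0.33 = 3.329 km

3.33 km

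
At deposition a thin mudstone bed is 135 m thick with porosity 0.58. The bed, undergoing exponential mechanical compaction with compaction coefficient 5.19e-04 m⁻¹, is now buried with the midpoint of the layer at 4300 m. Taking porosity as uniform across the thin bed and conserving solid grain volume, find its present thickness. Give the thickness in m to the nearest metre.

60 m

Working in km (1 km = 1000 m; k in km⁻¹ = k in m⁻¹ × 1000):
Porosity at 4.3 km: n = 0.58·exp(−0.519×4.3) = 0.0623
Solid-volume conservation: h(1−n) = h₀(1−n₀) ⇒ h = h₀·(1−n₀)/(1−n)
h = 0.135 × (1 − 0.58)/(1 − 0.0623) = 0.135 × 0.4479 = 0.0605 km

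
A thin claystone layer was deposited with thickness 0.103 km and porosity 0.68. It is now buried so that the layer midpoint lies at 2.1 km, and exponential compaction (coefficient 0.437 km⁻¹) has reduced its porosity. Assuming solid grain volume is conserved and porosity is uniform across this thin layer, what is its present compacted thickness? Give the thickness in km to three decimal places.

Porosity at 2.1 km: φ = 0.68·exp(−0.437×2.1) = 0.2716
Solid-volume conservation: h(1−φ) = h₀(1−φ₀) ⇒ h = h₀·(1−φ₀)/(1−φ)
h = 0.103 × (1 − 0.68)/(1 − 0.2716) = 0.103 × 0.4393 = 0.0453 km

0.045 km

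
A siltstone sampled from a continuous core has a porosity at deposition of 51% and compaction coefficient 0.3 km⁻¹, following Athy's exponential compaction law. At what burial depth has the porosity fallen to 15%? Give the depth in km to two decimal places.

Invert Athy's law: Z = ln(phi₀/phi) / c
Z = ln(0.51/0.15) / 0.3 = ln(3.4) / 0.3 = 1.2238 / 0.3 = 4.079 km

4.08 km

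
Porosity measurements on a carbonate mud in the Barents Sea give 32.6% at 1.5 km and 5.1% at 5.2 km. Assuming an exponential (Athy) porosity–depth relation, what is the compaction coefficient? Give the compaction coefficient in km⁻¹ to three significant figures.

0.501 km⁻¹

Athy: φ(z) = φ₀ e^(−βz) ⇒ φ₁/φ₂ = e^{β(z₂−z₁)} ⇒ β = ln(φ₁/φ₂)/(z₂−z₁)
β = ln(0.326/0.051) / (5.2 − 1.5) = ln(6.392) / 3.7 = 1.8551 / 3.7 = 0.5014 km⁻¹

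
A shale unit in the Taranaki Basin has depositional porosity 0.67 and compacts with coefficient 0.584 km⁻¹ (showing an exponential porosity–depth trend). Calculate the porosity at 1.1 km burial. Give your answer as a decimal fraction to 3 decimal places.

0.352

phi = phi₀·exp(−k·z) = 0.67 × exp(−0.584 × 1.1) = 0.67 × exp(−0.6424)
  = 0.67 × 0.5260 = 0.3524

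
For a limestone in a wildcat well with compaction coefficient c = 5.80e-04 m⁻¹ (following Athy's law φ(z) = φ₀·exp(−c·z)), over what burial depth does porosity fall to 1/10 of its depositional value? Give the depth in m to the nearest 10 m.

3970 m

Working in km (1 km = 1000 m; c in km⁻¹ = c in m⁻¹ × 1000):
φ/φ₀ = 1/10 ⇒ exp(−c·z) = 1/10 ⇒ z = ln(10) / c
z = 2.3026 / 0.58 = 3.970 km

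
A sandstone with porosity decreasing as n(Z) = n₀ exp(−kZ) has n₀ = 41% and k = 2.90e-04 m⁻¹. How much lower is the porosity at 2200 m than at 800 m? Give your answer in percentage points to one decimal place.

10.8 percentage points

Working in km (1 km = 1000 m; k in km⁻¹ = k in m⁻¹ × 1000):
n(0.8) = 0.41·e^(−0.29×0.8) = 0.3251
n(2.2) = 0.41·e^(−0.29×2.2) = 0.2166
Δn = 0.3251 − 0.2166 = 0.1085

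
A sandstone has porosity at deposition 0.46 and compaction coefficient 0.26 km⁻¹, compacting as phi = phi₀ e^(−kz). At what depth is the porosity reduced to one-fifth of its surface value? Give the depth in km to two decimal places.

6.19 km

phi/phi₀ = 1/5 ⇒ exp(−k·z) = 1/5 ⇒ z = ln(5) / k
z = 1.6094 / 0.26 = 6.190 km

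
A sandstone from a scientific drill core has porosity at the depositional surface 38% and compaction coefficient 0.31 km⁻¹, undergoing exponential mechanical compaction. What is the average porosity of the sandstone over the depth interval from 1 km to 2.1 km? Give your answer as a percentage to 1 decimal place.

23.6%

⟨φ⟩ = (1/(Z₂−Z₁)) ∫ φ₀ e^(−kZ) dZ = φ₀·(e^(−k·Z₁) − e^(−k·Z₂)) / (k·(Z₂−Z₁))
e^(−0.31×1) = 0.7334; e^(−0.31×2.1) = 0.5215
⟨φ⟩ = 0.38 × (0.7334 − 0.5215) / (0.31 × 1.1) = 0.38 × 0.6215 = 0.2362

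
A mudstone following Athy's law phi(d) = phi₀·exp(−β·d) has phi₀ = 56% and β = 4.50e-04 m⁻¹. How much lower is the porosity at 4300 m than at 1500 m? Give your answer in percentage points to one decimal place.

20.4 percentage points

Working in km (1 km = 1000 m; β in km⁻¹ = β in m⁻¹ × 1000):
phi(1.5) = 0.56·e^(−0.45×1.5) = 0.2851
phi(4.3) = 0.56·e^(−0.45×4.3) = 0.0809
Δphi = 0.2851 − 0.0809 = 0.2043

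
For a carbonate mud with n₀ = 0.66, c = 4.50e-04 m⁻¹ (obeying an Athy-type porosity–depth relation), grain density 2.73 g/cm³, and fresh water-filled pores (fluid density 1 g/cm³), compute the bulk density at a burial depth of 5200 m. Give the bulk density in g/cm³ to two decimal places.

2.62 g/cm³

Working in km (1 km = 1000 m; c in km⁻¹ = c in m⁻¹ × 1000):
Porosity at depth: n = 0.66·exp(−0.45×5.2) = 0.66×0.0963 = 0.0636
Bulk density: ρ_b = (1−n)ρ_g + n·ρ_f = 0.9364×2.73 + 0.0636×1
       = 2.556 + 0.064 = 2.620 g/cm³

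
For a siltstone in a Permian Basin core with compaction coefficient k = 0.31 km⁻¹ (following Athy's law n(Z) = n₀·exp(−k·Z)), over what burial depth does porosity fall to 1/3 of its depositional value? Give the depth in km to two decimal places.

n/n₀ = 1/3 ⇒ exp(−k·Z) = 1/3 ⇒ Z = ln(3) / k
Z = 1.0986 / 0.31 = 3.544 km

3.54 km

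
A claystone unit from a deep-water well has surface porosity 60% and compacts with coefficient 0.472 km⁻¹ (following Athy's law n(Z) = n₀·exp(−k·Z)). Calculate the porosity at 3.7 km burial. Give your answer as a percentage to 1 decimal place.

10.5%

n = n₀·exp(−k·Z) = 0.6 × exp(−0.472 × 3.7) = 0.6 × exp(−1.746)
  = 0.6 × 0.1744 = 0.1046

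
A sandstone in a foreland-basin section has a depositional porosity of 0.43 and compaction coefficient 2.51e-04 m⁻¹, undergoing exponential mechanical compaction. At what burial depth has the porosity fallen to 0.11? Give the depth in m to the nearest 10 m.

Working in km (1 km = 1000 m; β in km⁻¹ = β in m⁻¹ × 1000):
Invert Athy's law: z = ln(n₀/n) / β
z = ln(0.43/0.11) / 0.251 = ln(3.909) / 0.251 = 1.3633 / 0.251 = 5.431 km

5430 m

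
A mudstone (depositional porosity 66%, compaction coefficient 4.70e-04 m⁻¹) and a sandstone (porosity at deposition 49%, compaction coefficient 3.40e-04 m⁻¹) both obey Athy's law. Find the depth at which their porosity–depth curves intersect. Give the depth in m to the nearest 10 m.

Working in km (1 km = 1000 m; c in km⁻¹ = c in m⁻¹ × 1000):
Set phi₀ₐ e^(−cₐz) = phi₀ᵦ e^(−cᵦz) ⇒ ln(phi₀ₐ/phi₀ᵦ) = (cₐ − cᵦ)·z
z = ln(0.66/0.49) / (0.47 − 0.34) = 0.2978 / 0.13 = 2.291 km

2290 m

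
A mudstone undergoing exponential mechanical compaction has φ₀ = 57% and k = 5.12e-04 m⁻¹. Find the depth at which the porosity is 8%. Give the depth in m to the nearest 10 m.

3840 m

Working in km (1 km = 1000 m; k in km⁻¹ = k in m⁻¹ × 1000):
Invert Athy's law: d = ln(φ₀/φ) / k
d = ln(0.57/0.08) / 0.512 = ln(7.125) / 0.512 = 1.9636 / 0.512 = 3.835 km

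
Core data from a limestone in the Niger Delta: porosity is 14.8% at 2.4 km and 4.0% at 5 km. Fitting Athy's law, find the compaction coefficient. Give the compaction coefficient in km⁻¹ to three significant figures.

Athy: φ(d) = φ₀ e^(−βd) ⇒ φ₁/φ₂ = e^{β(d₂−d₁)} ⇒ β = ln(φ₁/φ₂)/(d₂−d₁)
β = ln(0.148/0.04) / (5 − 2.4) = ln(3.7) / 2.6 = 1.3083 / 2.6 = 0.5032 km⁻¹

0.503 km⁻¹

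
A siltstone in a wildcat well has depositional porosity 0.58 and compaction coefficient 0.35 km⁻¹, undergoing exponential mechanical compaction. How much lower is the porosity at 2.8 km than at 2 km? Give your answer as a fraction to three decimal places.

0.070

n(2) = 0.58·e^(−0.35×2) = 0.2880
n(2.8) = 0.58·e^(−0.35×2.8) = 0.2177
Δn = 0.2880 − 0.2177 = 0.0703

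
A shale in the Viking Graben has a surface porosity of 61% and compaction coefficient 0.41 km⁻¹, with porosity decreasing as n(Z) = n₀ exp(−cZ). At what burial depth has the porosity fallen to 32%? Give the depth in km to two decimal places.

1.57 km

Invert Athy's law: Z = ln(n₀/n) / c
Z = ln(0.61/0.32) / 0.41 = ln(1.906) / 0.41 = 0.6451 / 0.41 = 1.574 km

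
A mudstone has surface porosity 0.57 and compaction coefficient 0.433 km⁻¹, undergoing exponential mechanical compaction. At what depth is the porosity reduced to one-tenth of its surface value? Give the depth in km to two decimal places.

φ/φ₀ = 1/10 ⇒ exp(−k·Z) = 1/10 ⇒ Z = ln(10) / k
Z = 2.3026 / 0.433 = 5.318 km

5.32 km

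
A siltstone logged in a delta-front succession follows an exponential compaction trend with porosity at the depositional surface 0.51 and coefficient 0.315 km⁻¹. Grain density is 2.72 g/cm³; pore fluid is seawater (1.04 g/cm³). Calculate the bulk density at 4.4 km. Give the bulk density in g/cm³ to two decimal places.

2.51 g/cm³

Porosity at depth: n = 0.51·exp(−0.315×4.4) = 0.51×0.2501 = 0.1275
Bulk density: ρ_b = (1−n)ρ_g + n·ρ_f = 0.8725×2.72 + 0.1275×1.04
       = 2.373 + 0.133 = 2.506 g/cm³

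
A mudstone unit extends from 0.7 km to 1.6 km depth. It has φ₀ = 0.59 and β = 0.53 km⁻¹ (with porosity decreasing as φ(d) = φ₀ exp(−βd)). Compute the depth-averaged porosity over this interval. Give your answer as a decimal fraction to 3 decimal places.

0.324

⟨φ⟩ = (1/(d₂−d₁)) ∫ φ₀ e^(−βd) dd = φ₀·(e^(−β·d₁) − e^(−β·d₂)) / (β·(d₂−d₁))
e^(−0.53×0.7) = 0.6900; e^(−0.53×1.6) = 0.4283
⟨φ⟩ = 0.59 × (0.6900 − 0.4283) / (0.53 × 0.9) = 0.59 × 0.5488 = 0.3238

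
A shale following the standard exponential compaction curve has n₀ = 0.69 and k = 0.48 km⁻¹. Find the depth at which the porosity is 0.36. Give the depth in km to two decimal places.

1.36 km

Invert Athy's law: Z = ln(n₀/n) / k
Z = ln(0.69/0.36) / 0.48 = ln(1.917) / 0.48 = 0.6506 / 0.48 = 1.355 km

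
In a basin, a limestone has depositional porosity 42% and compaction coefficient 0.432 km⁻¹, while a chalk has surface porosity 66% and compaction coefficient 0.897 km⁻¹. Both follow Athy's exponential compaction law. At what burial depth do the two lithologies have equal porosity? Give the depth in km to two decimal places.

Set phi₀ₐ e^(−βₐd) = phi₀ᵦ e^(−βᵦd) ⇒ ln(phi₀ₐ/phi₀ᵦ) = (βₐ − βᵦ)·d
d = ln(0.42/0.66) / (0.432 − 0.897) = -0.4520 / -0.465 = 0.972 km

0.97 km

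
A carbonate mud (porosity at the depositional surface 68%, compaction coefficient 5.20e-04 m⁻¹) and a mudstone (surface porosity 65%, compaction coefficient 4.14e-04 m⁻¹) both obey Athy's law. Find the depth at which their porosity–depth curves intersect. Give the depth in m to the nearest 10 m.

Working in km (1 km = 1000 m; β in km⁻¹ = β in m⁻¹ × 1000):
Set φ₀ₐ e^(−βₐZ) = φ₀ᵦ e^(−βᵦZ) ⇒ ln(φ₀ₐ/φ₀ᵦ) = (βₐ − βᵦ)·Z
Z = ln(0.68/0.65) / (0.52 − 0.414) = 0.0451 / 0.106 = 0.426 km

430 m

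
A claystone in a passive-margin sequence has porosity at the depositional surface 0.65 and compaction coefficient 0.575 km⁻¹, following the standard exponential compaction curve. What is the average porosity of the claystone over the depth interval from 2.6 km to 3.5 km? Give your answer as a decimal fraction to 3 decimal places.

0.114

⟨φ⟩ = (1/(Z₂−Z₁)) ∫ φ₀ e^(−kZ) dZ = φ₀·(e^(−k·Z₁) − e^(−k·Z₂)) / (k·(Z₂−Z₁))
e^(−0.575×2.6) = 0.2242; e^(−0.575×3.5) = 0.1337
⟨φ⟩ = 0.65 × (0.2242 − 0.1337) / (0.575 × 0.9) = 0.65 × 0.1751 = 0.1138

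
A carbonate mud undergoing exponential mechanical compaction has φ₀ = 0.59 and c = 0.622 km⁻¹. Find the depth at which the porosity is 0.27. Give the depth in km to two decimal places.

Invert Athy's law: z = ln(φ₀/φ) / c
z = ln(0.59/0.27) / 0.622 = ln(2.185) / 0.622 = 0.7817 / 0.622 = 1.257 km

1.26 km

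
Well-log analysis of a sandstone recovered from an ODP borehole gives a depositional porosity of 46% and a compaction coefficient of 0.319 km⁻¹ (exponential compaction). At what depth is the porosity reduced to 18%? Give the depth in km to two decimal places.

Invert Athy's law: d = ln(φ₀/φ) / c
d = ln(0.46/0.18) / 0.319 = ln(2.556) / 0.319 = 0.9383 / 0.319 = 2.941 km

2.94 km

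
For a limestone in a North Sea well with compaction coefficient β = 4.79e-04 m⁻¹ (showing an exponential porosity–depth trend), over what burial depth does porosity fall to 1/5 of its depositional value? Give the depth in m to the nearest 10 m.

Working in km (1 km = 1000 m; β in km⁻¹ = β in m⁻¹ × 1000):
n/n₀ = 1/5 ⇒ exp(−β·Z) = 1/5 ⇒ Z = ln(5) / β
Z = 1.6094 / 0.479 = 3.360 km

3360 m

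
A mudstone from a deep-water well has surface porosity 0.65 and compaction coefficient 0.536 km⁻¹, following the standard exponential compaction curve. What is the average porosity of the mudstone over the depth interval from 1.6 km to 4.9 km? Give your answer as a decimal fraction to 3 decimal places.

⟨n⟩ = (1/(z₂−z₁)) ∫ n₀ e^(−kz) dz = n₀·(e^(−k·z₁) − e^(−k·z₂)) / (k·(z₂−z₁))
e^(−0.536×1.6) = 0.4242; e^(−0.536×4.9) = 0.0723
⟨n⟩ = 0.65 × (0.4242 − 0.0723) / (0.536 × 3.3) = 0.65 × 0.1989 = 0.1293

0.129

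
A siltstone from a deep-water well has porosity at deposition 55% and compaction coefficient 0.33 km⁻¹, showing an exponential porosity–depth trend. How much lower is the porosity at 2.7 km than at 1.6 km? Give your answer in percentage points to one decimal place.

φ(1.6) = 0.55·e^(−0.33×1.6) = 0.3244
φ(2.7) = 0.55·e^(−0.33×2.7) = 0.2256
Δφ = 0.3244 − 0.2256 = 0.0987

9.9 percentage points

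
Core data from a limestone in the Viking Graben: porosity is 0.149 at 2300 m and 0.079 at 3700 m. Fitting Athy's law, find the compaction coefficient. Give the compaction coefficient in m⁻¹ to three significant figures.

0.000453 m⁻¹

Working in km (1 km = 1000 m; β in km⁻¹ = β in m⁻¹ × 1000):
Athy: phi(d) = phi₀ e^(−βd) ⇒ phi₁/phi₂ = e^{β(d₂−d₁)} ⇒ β = ln(phi₁/phi₂)/(d₂−d₁)
β = ln(0.149/0.079) / (3.7 − 2.3) = ln(1.886) / 1.4 = 0.6345 / 1.4 = 0.4532 km⁻¹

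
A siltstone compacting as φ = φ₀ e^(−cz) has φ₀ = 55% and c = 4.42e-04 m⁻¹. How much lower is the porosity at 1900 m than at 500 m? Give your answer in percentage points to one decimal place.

20.3 percentage points

Working in km (1 km = 1000 m; c in km⁻¹ = c in m⁻¹ × 1000):
φ(0.5) = 0.55·e^(−0.442×0.5) = 0.4409
φ(1.9) = 0.55·e^(−0.442×1.9) = 0.2375
Δφ = 0.4409 − 0.2375 = 0.2035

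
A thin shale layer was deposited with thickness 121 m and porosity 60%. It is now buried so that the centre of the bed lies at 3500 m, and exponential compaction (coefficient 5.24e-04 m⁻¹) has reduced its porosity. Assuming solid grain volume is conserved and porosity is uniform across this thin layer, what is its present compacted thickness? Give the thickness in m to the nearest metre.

Working in km (1 km = 1000 m; k in km⁻¹ = k in m⁻¹ × 1000):
Porosity at 3.5 km: n = 0.6·exp(−0.524×3.5) = 0.0959
Solid-volume conservation: h(1−n) = h₀(1−n₀) ⇒ h = h₀·(1−n₀)/(1−n)
h = 0.121 × (1 − 0.6)/(1 − 0.0959) = 0.121 × 0.4424 = 0.0535 km

54 m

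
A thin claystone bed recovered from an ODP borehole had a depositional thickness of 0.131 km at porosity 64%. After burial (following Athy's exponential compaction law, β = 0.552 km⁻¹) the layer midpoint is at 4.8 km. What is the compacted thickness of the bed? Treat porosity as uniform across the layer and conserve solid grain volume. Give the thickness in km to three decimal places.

0.049 km

Porosity at 4.8 km: n = 0.64·exp(−0.552×4.8) = 0.0452
Solid-volume conservation: h(1−n) = h₀(1−n₀) ⇒ h = h₀·(1−n₀)/(1−n)
h = 0.131 × (1 − 0.64)/(1 − 0.0452) = 0.131 × 0.3771 = 0.0494 km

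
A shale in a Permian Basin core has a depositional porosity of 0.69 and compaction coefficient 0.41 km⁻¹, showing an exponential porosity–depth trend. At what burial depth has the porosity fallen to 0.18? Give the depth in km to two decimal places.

Invert Athy's law: Z = ln(n₀/n) / c
Z = ln(0.69/0.18) / 0.41 = ln(3.833) / 0.41 = 1.3437 / 0.41 = 3.277 km

3.28 km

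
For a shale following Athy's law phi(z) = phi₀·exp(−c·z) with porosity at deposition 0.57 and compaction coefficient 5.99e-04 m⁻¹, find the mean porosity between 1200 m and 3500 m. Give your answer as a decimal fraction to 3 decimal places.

0.151

Working in km (1 km = 1000 m; c in km⁻¹ = c in m⁻¹ × 1000):
⟨phi⟩ = (1/(z₂−z₁)) ∫ phi₀ e^(−cz) dz = phi₀·(e^(−c·z₁) − e^(−c·z₂)) / (c·(z₂−z₁))
e^(−0.599×1.2) = 0.4873; e^(−0.599×3.5) = 0.1229
⟨phi⟩ = 0.57 × (0.4873 − 0.1229) / (0.599 × 2.3) = 0.57 × 0.2645 = 0.1508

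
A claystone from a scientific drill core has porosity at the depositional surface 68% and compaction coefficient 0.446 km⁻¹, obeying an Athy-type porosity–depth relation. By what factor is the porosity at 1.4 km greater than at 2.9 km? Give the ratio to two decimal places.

1.95

n(d₁)/n(d₂) = e^(−k·d₁)/e^(−k·d₂) = e^{k(d₂−d₁)}
= exp(0.446 × 1.5) = exp(0.669) = 1.9523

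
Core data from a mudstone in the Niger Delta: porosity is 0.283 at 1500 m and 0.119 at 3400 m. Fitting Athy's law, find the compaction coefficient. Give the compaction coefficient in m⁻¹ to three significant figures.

0.000456 m⁻¹

Working in km (1 km = 1000 m; c in km⁻¹ = c in m⁻¹ × 1000):
Athy: phi(z) = phi₀ e^(−cz) ⇒ phi₁/phi₂ = e^{c(z₂−z₁)} ⇒ c = ln(phi₁/phi₂)/(z₂−z₁)
c = ln(0.283/0.119) / (3.4 − 1.5) = ln(2.378) / 1.9 = 0.8663 / 1.9 = 0.456 km⁻¹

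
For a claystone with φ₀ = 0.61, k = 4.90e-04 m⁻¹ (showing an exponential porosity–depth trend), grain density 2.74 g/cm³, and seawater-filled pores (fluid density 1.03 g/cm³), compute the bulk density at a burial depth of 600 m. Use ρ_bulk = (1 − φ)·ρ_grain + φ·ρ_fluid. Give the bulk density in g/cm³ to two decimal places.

1.96 g/cm³

Working in km (1 km = 1000 m; k in km⁻¹ = k in m⁻¹ × 1000):
Porosity at depth: φ = 0.61·exp(−0.49×0.6) = 0.61×0.7453 = 0.4546
Bulk density: ρ_b = (1−φ)ρ_g + φ·ρ_f = 0.5454×2.74 + 0.4546×1.03
       = 1.494 + 0.468 = 1.963 g/cm³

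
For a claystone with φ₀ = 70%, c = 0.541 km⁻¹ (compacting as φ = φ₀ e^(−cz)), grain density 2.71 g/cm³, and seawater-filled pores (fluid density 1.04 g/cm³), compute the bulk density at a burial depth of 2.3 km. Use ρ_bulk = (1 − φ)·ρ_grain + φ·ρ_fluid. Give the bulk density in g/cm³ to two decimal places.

Porosity at depth: φ = 0.7·exp(−0.541×2.3) = 0.7×0.2881 = 0.2017
Bulk density: ρ_b = (1−φ)ρ_g + φ·ρ_f = 0.7983×2.71 + 0.2017×1.04
       = 2.163 + 0.210 = 2.373 g/cm³

2.37 g/cm³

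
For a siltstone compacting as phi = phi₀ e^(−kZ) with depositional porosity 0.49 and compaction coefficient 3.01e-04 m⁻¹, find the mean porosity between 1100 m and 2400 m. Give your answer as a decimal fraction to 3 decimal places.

0.291

Working in km (1 km = 1000 m; k in km⁻¹ = k in m⁻¹ × 1000):
⟨phi⟩ = (1/(Z₂−Z₁)) ∫ phi₀ e^(−kZ) dZ = phi₀·(e^(−k·Z₁) − e^(−k·Z₂)) / (k·(Z₂−Z₁))
e^(−0.301×1.1) = 0.7181; e^(−0.301×2.4) = 0.4856
⟨phi⟩ = 0.49 × (0.7181 − 0.4856) / (0.301 × 1.3) = 0.49 × 0.5943 = 0.2912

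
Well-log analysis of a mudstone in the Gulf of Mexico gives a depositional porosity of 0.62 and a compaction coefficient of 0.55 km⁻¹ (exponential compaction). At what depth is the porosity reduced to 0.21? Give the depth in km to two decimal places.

1.97 km

Invert Athy's law: z = ln(phi₀/phi) / c
z = ln(0.62/0.21) / 0.55 = ln(2.952) / 0.55 = 1.0826 / 0.55 = 1.968 km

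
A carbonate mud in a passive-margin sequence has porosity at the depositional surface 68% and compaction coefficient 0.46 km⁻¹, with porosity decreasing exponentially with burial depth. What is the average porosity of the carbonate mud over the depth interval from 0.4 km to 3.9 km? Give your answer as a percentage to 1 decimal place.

28.1%

⟨φ⟩ = (1/(z₂−z₁)) ∫ φ₀ e^(−cz) dz = φ₀·(e^(−c·z₁) − e^(−c·z₂)) / (c·(z₂−z₁))
e^(−0.46×0.4) = 0.8319; e^(−0.46×3.9) = 0.1663
⟨φ⟩ = 0.68 × (0.8319 − 0.1663) / (0.46 × 3.5) = 0.68 × 0.4134 = 0.2811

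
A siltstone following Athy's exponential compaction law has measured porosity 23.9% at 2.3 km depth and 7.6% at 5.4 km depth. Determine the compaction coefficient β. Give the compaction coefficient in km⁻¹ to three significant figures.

0.370 km⁻¹

Athy: φ(d) = φ₀ e^(−βd) ⇒ φ₁/φ₂ = e^{β(d₂−d₁)} ⇒ β = ln(φ₁/φ₂)/(d₂−d₁)
β = ln(0.239/0.076) / (5.4 − 2.3) = ln(3.145) / 3.1 = 1.1457 / 3.1 = 0.3696 km⁻¹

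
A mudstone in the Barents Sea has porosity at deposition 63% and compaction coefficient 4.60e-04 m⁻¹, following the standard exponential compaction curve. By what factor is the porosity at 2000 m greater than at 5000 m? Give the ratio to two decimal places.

Working in km (1 km = 1000 m; c in km⁻¹ = c in m⁻¹ × 1000):
phi(d₁)/phi(d₂) = e^(−c·d₁)/e^(−c·d₂) = e^{c(d₂−d₁)}
= exp(0.46 × 3) = exp(1.38) = 3.9749

3.97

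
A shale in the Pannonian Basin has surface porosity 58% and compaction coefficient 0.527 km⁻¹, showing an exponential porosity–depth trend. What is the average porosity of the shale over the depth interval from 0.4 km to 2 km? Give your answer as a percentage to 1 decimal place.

⟨φ⟩ = (1/(d₂−d₁)) ∫ φ₀ e^(−βd) dd = φ₀·(e^(−β·d₁) − e^(−β·d₂)) / (β·(d₂−d₁))
e^(−0.527×0.4) = 0.8099; e^(−0.527×2) = 0.3485
⟨φ⟩ = 0.58 × (0.8099 − 0.3485) / (0.527 × 1.6) = 0.58 × 0.5472 = 0.3174

31.7%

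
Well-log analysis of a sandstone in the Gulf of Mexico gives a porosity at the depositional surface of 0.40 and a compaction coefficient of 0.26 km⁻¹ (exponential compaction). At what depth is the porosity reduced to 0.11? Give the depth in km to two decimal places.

Invert Athy's law: z = ln(φ₀/φ) / k
z = ln(0.4/0.11) / 0.26 = ln(3.636) / 0.26 = 1.2910 / 0.26 = 4.965 km

4.97 km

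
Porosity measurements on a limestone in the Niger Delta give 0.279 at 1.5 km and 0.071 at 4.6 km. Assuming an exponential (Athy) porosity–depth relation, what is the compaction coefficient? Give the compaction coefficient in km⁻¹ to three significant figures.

Athy: n(d) = n₀ e^(−βd) ⇒ n₁/n₂ = e^{β(d₂−d₁)} ⇒ β = ln(n₁/n₂)/(d₂−d₁)
β = ln(0.279/0.071) / (4.6 − 1.5) = ln(3.93) / 3.1 = 1.3685 / 3.1 = 0.4415 km⁻¹

0.441 km⁻¹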